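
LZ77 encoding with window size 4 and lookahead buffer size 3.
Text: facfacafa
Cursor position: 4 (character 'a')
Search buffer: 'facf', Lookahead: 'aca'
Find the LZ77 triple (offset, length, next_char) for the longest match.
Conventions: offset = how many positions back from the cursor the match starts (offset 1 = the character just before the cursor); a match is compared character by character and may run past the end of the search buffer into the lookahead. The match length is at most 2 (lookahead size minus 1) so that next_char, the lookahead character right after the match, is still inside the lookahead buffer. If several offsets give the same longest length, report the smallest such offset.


Try each offset into the search buffer:
  offset=1 (pos 3, char 'f'): match length 0
  offset=2 (pos 2, char 'c'): match length 0
  offset=3 (pos 1, char 'a'): match length 2
  offset=4 (pos 0, char 'f'): match length 0
Longest match has length 2 at offset 3.
next_char = character at position 4 + 2 = 6 -> 'a'

Best match: offset=3, length=2 (matching 'ac' starting at position 1)
LZ77 triple: (3, 2, 'a')


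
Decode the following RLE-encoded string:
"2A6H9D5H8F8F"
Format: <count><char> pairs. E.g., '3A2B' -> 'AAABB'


Expanding each <count><char> pair:
  2A -> 'AA'
  6H -> 'HHHHHH'
  9D -> 'DDDDDDDDD'
  5H -> 'HHHHH'
  8F -> 'FFFFFFFF'
  8F -> 'FFFFFFFF'

Decoded = AAHHHHHHDDDDDDDDDHHHHHFFFFFFFFFFFFFFFF


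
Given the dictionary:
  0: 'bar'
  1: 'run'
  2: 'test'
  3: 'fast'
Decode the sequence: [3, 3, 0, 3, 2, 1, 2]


Look up each index in the dictionary:
  3 -> 'fast'
  3 -> 'fast'
  0 -> 'bar'
  3 -> 'fast'
  2 -> 'test'
  1 -> 'run'
  2 -> 'test'

Decoded: "fast fast bar fast test run test"


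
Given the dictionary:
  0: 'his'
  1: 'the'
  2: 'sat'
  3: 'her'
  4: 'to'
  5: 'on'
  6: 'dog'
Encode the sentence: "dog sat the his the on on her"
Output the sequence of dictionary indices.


Look up each word in the dictionary:
  'dog' -> 6
  'sat' -> 2
  'the' -> 1
  'his' -> 0
  'the' -> 1
  'on' -> 5
  'on' -> 5
  'her' -> 3

Encoded: [6, 2, 1, 0, 1, 5, 5, 3]


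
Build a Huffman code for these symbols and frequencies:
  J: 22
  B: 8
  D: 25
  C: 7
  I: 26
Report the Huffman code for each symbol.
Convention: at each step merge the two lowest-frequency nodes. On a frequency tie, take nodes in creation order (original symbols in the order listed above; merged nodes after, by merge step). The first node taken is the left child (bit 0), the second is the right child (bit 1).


Huffman tree construction:
Step 1: Merge C(7) + B(8) = 15
Step 2: Merge (C+B)(15) + J(22) = 37
Step 3: Merge D(25) + I(26) = 51
Step 4: Merge ((C+B)+J)(37) + (D+I)(51) = 88
Read each symbol's code off the tree from the root (left child = 0, right child = 1).

Codes:
  J: 01 (length 2)
  B: 001 (length 3)
  D: 10 (length 2)
  C: 000 (length 3)
  I: 11 (length 2)
Average code length: 191/88 = 2.1705 bits/symbol


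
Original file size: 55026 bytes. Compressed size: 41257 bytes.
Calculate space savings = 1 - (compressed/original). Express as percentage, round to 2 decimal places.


ratio = compressed/original = 41257/55026 = 0.749773
savings = 1 - ratio = 1 - 0.749773 = 0.250227
as a percentage: 0.250227 * 100 = 25.02%

Space savings = 1 - 41257/55026 = 25.02%


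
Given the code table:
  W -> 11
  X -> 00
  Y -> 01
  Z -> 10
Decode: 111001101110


Decoding:
11 -> W
10 -> Z
01 -> Y
10 -> Z
11 -> W
10 -> Z


Result: WZYZWZ


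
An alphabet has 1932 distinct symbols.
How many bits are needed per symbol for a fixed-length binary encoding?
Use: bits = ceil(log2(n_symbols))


log2(1932) = 10.9159
Bracket: 2^10 = 1024 < 1932 <= 2^11 = 2048
So ceil(log2(1932)) = 11

bits = ceil(log2(1932)) = ceil(10.9159) = 11 bits


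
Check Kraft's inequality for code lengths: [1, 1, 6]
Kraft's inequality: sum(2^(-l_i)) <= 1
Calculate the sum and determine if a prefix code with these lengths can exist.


Sum = 2^(-1) + 2^(-1) + 2^(-6)
    = 0.5 + 0.5 + 0.015625
    = 65/64 = 1.015625
Since 1.015625 > 1, Kraft's inequality is NOT satisfied.
A prefix code with these lengths CANNOT exist.

Kraft sum = 1.015625. Not satisfied.


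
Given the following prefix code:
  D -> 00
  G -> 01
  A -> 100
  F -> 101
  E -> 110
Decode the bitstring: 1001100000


Decoding step by step:
Bits 100 -> A
Bits 110 -> E
Bits 00 -> D
Bits 00 -> D


Decoded message: AEDD


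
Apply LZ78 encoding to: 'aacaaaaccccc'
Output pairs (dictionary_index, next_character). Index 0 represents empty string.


LZ78 encoding steps:
Dictionary: {0: ''}
Step 1: w='' (idx 0), next='a' -> output (0, 'a'), add 'a' as idx 1
Step 2: w='a' (idx 1), next='c' -> output (1, 'c'), add 'ac' as idx 2
Step 3: w='a' (idx 1), next='a' -> output (1, 'a'), add 'aa' as idx 3
Step 4: w='aa' (idx 3), next='c' -> output (3, 'c'), add 'aac' as idx 4
Step 5: w='' (idx 0), next='c' -> output (0, 'c'), add 'c' as idx 5
Step 6: w='c' (idx 5), next='c' -> output (5, 'c'), add 'cc' as idx 6
Step 7: w='c' (idx 5), end of input -> output (5, '')


Encoded: [(0, 'a'), (1, 'c'), (1, 'a'), (3, 'c'), (0, 'c'), (5, 'c'), (5, '')]


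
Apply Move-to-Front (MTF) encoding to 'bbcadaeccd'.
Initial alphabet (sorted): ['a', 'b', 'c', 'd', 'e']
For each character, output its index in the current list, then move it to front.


MTF encoding:
'b': index 1 in ['a', 'b', 'c', 'd', 'e'] -> ['b', 'a', 'c', 'd', 'e']
'b': index 0 in ['b', 'a', 'c', 'd', 'e'] -> ['b', 'a', 'c', 'd', 'e']
'c': index 2 in ['b', 'a', 'c', 'd', 'e'] -> ['c', 'b', 'a', 'd', 'e']
'a': index 2 in ['c', 'b', 'a', 'd', 'e'] -> ['a', 'c', 'b', 'd', 'e']
'd': index 3 in ['a', 'c', 'b', 'd', 'e'] -> ['d', 'a', 'c', 'b', 'e']
'a': index 1 in ['d', 'a', 'c', 'b', 'e'] -> ['a', 'd', 'c', 'b', 'e']
'e': index 4 in ['a', 'd', 'c', 'b', 'e'] -> ['e', 'a', 'd', 'c', 'b']
'c': index 3 in ['e', 'a', 'd', 'c', 'b'] -> ['c', 'e', 'a', 'd', 'b']
'c': index 0 in ['c', 'e', 'a', 'd', 'b'] -> ['c', 'e', 'a', 'd', 'b']
'd': index 3 in ['c', 'e', 'a', 'd', 'b'] -> ['d', 'c', 'e', 'a', 'b']


Output: [1, 0, 2, 2, 3, 1, 4, 3, 0, 3]


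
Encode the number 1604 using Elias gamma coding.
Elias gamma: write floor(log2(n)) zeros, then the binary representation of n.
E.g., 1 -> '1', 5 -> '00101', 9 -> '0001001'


num_bits = floor(log2(1604)) + 1 = 11
leading_zeros = num_bits - 1 = 10
binary(1604) = 11001000100

Elias gamma(1604) = '0000000000' + '11001000100' = 000000000011001000100 (21 bits)


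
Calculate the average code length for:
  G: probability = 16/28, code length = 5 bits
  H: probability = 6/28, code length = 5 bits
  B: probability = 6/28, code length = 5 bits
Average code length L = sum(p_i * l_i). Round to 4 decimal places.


Weighted contributions p_i * l_i:
  G: (16/28) * 5 = 80/28
  H: (6/28) * 5 = 30/28
  B: (6/28) * 5 = 30/28
Sum = (80 + 30 + 30)/28 = 140/28

L = 140/28 = 5.0000 bits/symbol


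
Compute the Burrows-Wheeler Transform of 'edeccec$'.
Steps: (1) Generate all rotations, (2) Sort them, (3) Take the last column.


Rotations (sorted):
  0: $edeccec -> last char: c
  1: c$edecce -> last char: e
  2: ccec$ede -> last char: e
  3: cec$edec -> last char: c
  4: deccec$e -> last char: e
  5: ec$edecc -> last char: c
  6: eccec$ed -> last char: d
  7: edeccec$ -> last char: $


BWT = ceececd$


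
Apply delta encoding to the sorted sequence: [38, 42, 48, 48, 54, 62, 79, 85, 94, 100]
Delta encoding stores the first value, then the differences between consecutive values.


First value: 38
Deltas:
  42 - 38 = 4
  48 - 42 = 6
  48 - 48 = 0
  54 - 48 = 6
  62 - 54 = 8
  79 - 62 = 17
  85 - 79 = 6
  94 - 85 = 9
  100 - 94 = 6


Delta encoded: [38, 4, 6, 0, 6, 8, 17, 6, 9, 6]


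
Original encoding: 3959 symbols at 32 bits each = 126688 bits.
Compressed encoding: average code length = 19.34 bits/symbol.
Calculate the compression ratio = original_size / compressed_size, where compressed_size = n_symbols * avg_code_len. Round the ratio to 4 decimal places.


original_size = n_symbols * orig_bits = 3959 * 32 = 126688 bits
compressed_size = n_symbols * avg_code_len = 3959 * 19.34 = 76567.06 bits
ratio = original_size / compressed_size = 126688 / 76567.06 = 1.6546

Compression ratio = 1.6546


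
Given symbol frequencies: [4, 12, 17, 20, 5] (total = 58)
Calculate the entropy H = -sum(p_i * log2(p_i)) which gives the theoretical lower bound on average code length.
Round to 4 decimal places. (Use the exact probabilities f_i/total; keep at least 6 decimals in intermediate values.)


Per-symbol terms -p_i * log2(p_i) with p_i = f_i/58:
  p = 4/58 = 0.068966: log2(p) = -3.857981, -p*log2(p) = 0.266068
  p = 12/58 = 0.206897: log2(p) = -2.273018, -p*log2(p) = 0.470280
  p = 17/58 = 0.293103: log2(p) = -1.770518, -p*log2(p) = 0.518945
  p = 20/58 = 0.344828: log2(p) = -1.536053, -p*log2(p) = 0.529673
  p = 5/58 = 0.086207: log2(p) = -3.536053, -p*log2(p) = 0.304832
H = 0.266068 + 0.470280 + 0.518945 + 0.529673 + 0.304832 = 2.089798

H = 2.0898 bits/symbol


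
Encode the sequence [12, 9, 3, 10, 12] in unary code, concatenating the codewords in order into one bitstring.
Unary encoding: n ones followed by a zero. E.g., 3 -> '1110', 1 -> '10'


Encode each number as n ones followed by a terminating 0:
  12 -> 1111111111110 (13 bits)
  9 -> 1111111110 (10 bits)
  3 -> 1110 (4 bits)
  10 -> 11111111110 (11 bits)
  12 -> 1111111111110 (13 bits)
Total length = 13 + 10 + 4 + 11 + 13 = 51 bits.

Unary([12, 9, 3, 10, 12]) = 111111111111011111111101110111111111101111111111110 (51 bits)


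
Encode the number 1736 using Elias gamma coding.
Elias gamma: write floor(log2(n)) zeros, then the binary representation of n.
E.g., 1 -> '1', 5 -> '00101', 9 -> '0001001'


num_bits = floor(log2(1736)) + 1 = 11
leading_zeros = num_bits - 1 = 10
binary(1736) = 11011001000

Elias gamma(1736) = '0000000000' + '11011001000' = 000000000011011001000 (21 bits)


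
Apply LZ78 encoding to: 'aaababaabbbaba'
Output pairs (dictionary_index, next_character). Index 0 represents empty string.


LZ78 encoding steps:
Dictionary: {0: ''}
Step 1: w='' (idx 0), next='a' -> output (0, 'a'), add 'a' as idx 1
Step 2: w='a' (idx 1), next='a' -> output (1, 'a'), add 'aa' as idx 2
Step 3: w='' (idx 0), next='b' -> output (0, 'b'), add 'b' as idx 3
Step 4: w='a' (idx 1), next='b' -> output (1, 'b'), add 'ab' as idx 4
Step 5: w='aa' (idx 2), next='b' -> output (2, 'b'), add 'aab' as idx 5
Step 6: w='b' (idx 3), next='b' -> output (3, 'b'), add 'bb' as idx 6
Step 7: w='ab' (idx 4), next='a' -> output (4, 'a'), add 'aba' as idx 7


Encoded: [(0, 'a'), (1, 'a'), (0, 'b'), (1, 'b'), (2, 'b'), (3, 'b'), (4, 'a')]


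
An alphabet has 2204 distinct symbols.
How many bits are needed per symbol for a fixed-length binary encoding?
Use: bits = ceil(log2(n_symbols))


log2(2204) = 11.1059
Bracket: 2^11 = 2048 < 2204 <= 2^12 = 4096
So ceil(log2(2204)) = 12

bits = ceil(log2(2204)) = ceil(11.1059) = 12 bits


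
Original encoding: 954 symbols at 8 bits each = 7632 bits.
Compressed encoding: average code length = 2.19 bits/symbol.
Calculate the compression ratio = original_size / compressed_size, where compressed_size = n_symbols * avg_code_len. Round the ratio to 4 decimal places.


original_size = n_symbols * orig_bits = 954 * 8 = 7632 bits
compressed_size = n_symbols * avg_code_len = 954 * 2.19 = 2089.26 bits
ratio = original_size / compressed_size = 7632 / 2089.26 = 3.653

Compression ratio = 3.653


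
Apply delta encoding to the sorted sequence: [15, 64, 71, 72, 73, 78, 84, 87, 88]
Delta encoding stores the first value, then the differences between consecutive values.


First value: 15
Deltas:
  64 - 15 = 49
  71 - 64 = 7
  72 - 71 = 1
  73 - 72 = 1
  78 - 73 = 5
  84 - 78 = 6
  87 - 84 = 3
  88 - 87 = 1


Delta encoded: [15, 49, 7, 1, 1, 5, 6, 3, 1]


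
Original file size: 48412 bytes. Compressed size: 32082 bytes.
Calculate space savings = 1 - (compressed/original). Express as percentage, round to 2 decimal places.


ratio = compressed/original = 32082/48412 = 0.662687
savings = 1 - ratio = 1 - 0.662687 = 0.337313
as a percentage: 0.337313 * 100 = 33.73%

Space savings = 1 - 32082/48412 = 33.73%


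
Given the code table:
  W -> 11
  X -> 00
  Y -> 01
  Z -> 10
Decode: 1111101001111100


Decoding:
11 -> W
11 -> W
10 -> Z
10 -> Z
01 -> Y
11 -> W
11 -> W
00 -> X


Result: WWZZYWWX


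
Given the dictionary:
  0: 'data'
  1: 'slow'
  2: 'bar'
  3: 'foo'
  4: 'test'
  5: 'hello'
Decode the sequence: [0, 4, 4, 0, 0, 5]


Look up each index in the dictionary:
  0 -> 'data'
  4 -> 'test'
  4 -> 'test'
  0 -> 'data'
  0 -> 'data'
  5 -> 'hello'

Decoded: "data test test data data hello"


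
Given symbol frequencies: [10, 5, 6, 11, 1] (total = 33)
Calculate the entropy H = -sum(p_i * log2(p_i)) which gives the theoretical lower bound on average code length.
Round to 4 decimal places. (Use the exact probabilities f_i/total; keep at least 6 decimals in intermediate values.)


Per-symbol terms -p_i * log2(p_i) with p_i = f_i/33:
  p = 10/33 = 0.303030: log2(p) = -1.722466, -p*log2(p) = 0.521959
  p = 5/33 = 0.151515: log2(p) = -2.722466, -p*log2(p) = 0.412495
  p = 6/33 = 0.181818: log2(p) = -2.459432, -p*log2(p) = 0.447169
  p = 11/33 = 0.333333: log2(p) = -1.584963, -p*log2(p) = 0.528321
  p = 1/33 = 0.030303: log2(p) = -5.044394, -p*log2(p) = 0.152860
H = 0.521959 + 0.412495 + 0.447169 + 0.528321 + 0.152860 = 2.062804

H = 2.0628 bits/symbol


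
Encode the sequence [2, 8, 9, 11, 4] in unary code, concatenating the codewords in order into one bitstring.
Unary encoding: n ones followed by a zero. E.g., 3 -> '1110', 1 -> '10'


Encode each number as n ones followed by a terminating 0:
  2 -> 110 (3 bits)
  8 -> 111111110 (9 bits)
  9 -> 1111111110 (10 bits)
  11 -> 111111111110 (12 bits)
  4 -> 11110 (5 bits)
Total length = 3 + 9 + 10 + 12 + 5 = 39 bits.

Unary([2, 8, 9, 11, 4]) = 110111111110111111111011111111111011110 (39 bits)


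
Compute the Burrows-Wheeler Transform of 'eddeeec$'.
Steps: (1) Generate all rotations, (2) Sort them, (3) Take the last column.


Rotations (sorted):
  0: $eddeeec -> last char: c
  1: c$eddeee -> last char: e
  2: ddeeec$e -> last char: e
  3: deeec$ed -> last char: d
  4: ec$eddee -> last char: e
  5: eddeeec$ -> last char: $
  6: eec$edde -> last char: e
  7: eeec$edd -> last char: d


BWT = ceede$ed


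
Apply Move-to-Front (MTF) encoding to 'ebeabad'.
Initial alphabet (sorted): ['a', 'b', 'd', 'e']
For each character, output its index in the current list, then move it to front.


MTF encoding:
'e': index 3 in ['a', 'b', 'd', 'e'] -> ['e', 'a', 'b', 'd']
'b': index 2 in ['e', 'a', 'b', 'd'] -> ['b', 'e', 'a', 'd']
'e': index 1 in ['b', 'e', 'a', 'd'] -> ['e', 'b', 'a', 'd']
'a': index 2 in ['e', 'b', 'a', 'd'] -> ['a', 'e', 'b', 'd']
'b': index 2 in ['a', 'e', 'b', 'd'] -> ['b', 'a', 'e', 'd']
'a': index 1 in ['b', 'a', 'e', 'd'] -> ['a', 'b', 'e', 'd']
'd': index 3 in ['a', 'b', 'e', 'd'] -> ['d', 'a', 'b', 'e']


Output: [3, 2, 1, 2, 2, 1, 3]


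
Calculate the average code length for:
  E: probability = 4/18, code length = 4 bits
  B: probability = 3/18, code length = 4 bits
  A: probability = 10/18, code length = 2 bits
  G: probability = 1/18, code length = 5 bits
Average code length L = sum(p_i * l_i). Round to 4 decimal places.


Weighted contributions p_i * l_i:
  E: (4/18) * 4 = 16/18
  B: (3/18) * 4 = 12/18
  A: (10/18) * 2 = 20/18
  G: (1/18) * 5 = 5/18
Sum = (16 + 12 + 20 + 5)/18 = 53/18

L = 53/18 = 2.9444 bits/symbol


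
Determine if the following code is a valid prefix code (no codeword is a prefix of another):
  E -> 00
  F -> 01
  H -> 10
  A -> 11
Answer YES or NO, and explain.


Checking each pair (does one codeword prefix another?):
  E='00' vs F='01': no prefix
  E='00' vs H='10': no prefix
  E='00' vs A='11': no prefix
  F='01' vs E='00': no prefix
  F='01' vs H='10': no prefix
  F='01' vs A='11': no prefix
  H='10' vs E='00': no prefix
  H='10' vs F='01': no prefix
  H='10' vs A='11': no prefix
  A='11' vs E='00': no prefix
  A='11' vs F='01': no prefix
  A='11' vs H='10': no prefix
No violation found over all pairs.

YES -- this is a valid prefix code. No codeword is a prefix of any other codeword.


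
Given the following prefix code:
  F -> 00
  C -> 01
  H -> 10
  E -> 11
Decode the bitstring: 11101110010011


Decoding step by step:
Bits 11 -> E
Bits 10 -> H
Bits 11 -> E
Bits 10 -> H
Bits 01 -> C
Bits 00 -> F
Bits 11 -> E


Decoded message: EHEHCFE


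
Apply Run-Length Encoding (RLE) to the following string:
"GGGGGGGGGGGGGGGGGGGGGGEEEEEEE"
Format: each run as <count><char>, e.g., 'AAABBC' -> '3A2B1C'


Scanning runs left to right:
  i=0: run of 'G' x 22 -> '22G'
  i=22: run of 'E' x 7 -> '7E'

RLE = 22G7E


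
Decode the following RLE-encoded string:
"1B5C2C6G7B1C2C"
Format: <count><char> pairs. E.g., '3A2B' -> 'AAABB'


Expanding each <count><char> pair:
  1B -> 'B'
  5C -> 'CCCCC'
  2C -> 'CC'
  6G -> 'GGGGGG'
  7B -> 'BBBBBBB'
  1C -> 'C'
  2C -> 'CC'

Decoded = BCCCCCCCGGGGGGBBBBBBBCCC


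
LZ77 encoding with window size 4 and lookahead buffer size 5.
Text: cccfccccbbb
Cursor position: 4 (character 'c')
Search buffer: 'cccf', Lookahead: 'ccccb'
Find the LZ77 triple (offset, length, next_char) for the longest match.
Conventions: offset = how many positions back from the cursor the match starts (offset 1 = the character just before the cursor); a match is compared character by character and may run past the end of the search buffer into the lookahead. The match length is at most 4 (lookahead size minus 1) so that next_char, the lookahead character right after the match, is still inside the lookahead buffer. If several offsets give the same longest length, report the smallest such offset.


Try each offset into the search buffer:
  offset=1 (pos 3, char 'f'): match length 0
  offset=2 (pos 2, char 'c'): match length 1
  offset=3 (pos 1, char 'c'): match length 2
  offset=4 (pos 0, char 'c'): match length 3
Longest match has length 3 at offset 4.
next_char = character at position 4 + 3 = 7 -> 'c'

Best match: offset=4, length=3 (matching 'ccc' starting at position 0)
LZ77 triple: (4, 3, 'c')


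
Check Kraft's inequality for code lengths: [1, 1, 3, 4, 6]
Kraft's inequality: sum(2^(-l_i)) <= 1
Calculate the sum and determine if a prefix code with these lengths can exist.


Sum = 2^(-1) + 2^(-1) + 2^(-3) + 2^(-4) + 2^(-6)
    = 0.5 + 0.5 + 0.125 + 0.0625 + 0.015625
    = 77/64 = 1.203125
Since 1.203125 > 1, Kraft's inequality is NOT satisfied.
A prefix code with these lengths CANNOT exist.

Kraft sum = 1.203125. Not satisfied.


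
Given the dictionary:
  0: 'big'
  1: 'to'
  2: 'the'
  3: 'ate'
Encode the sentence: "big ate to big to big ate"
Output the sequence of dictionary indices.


Look up each word in the dictionary:
  'big' -> 0
  'ate' -> 3
  'to' -> 1
  'big' -> 0
  'to' -> 1
  'big' -> 0
  'ate' -> 3

Encoded: [0, 3, 1, 0, 1, 0, 3]


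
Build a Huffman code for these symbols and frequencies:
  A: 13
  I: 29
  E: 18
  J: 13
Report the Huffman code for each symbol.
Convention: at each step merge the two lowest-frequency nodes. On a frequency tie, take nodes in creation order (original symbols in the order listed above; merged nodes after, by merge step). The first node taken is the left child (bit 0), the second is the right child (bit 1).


Huffman tree construction:
Step 1: Merge A(13) + J(13) = 26
Step 2: Merge E(18) + (A+J)(26) = 44
Step 3: Merge I(29) + (E+(A+J))(44) = 73
Read each symbol's code off the tree from the root (left child = 0, right child = 1).

Codes:
  A: 110 (length 3)
  I: 0 (length 1)
  E: 10 (length 2)
  J: 111 (length 3)
Average code length: 143/73 = 1.9589 bits/symbol


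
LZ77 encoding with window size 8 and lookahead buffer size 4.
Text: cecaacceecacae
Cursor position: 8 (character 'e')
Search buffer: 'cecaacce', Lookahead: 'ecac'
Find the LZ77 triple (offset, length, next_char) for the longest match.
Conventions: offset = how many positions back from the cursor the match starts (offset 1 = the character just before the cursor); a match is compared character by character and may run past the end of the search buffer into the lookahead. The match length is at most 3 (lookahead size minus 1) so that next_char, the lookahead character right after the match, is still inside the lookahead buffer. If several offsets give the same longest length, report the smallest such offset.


Try each offset into the search buffer:
  offset=1 (pos 7, char 'e'): match length 1
  offset=2 (pos 6, char 'c'): match length 0
  offset=3 (pos 5, char 'c'): match length 0
  offset=4 (pos 4, char 'a'): match length 0
  offset=5 (pos 3, char 'a'): match length 0
  offset=6 (pos 2, char 'c'): match length 0
  offset=7 (pos 1, char 'e'): match length 3
  offset=8 (pos 0, char 'c'): match length 0
Longest match has length 3 at offset 7.
next_char = character at position 8 + 3 = 11 -> 'c'

Best match: offset=7, length=3 (matching 'eca' starting at position 1)
LZ77 triple: (7, 3, 'c')


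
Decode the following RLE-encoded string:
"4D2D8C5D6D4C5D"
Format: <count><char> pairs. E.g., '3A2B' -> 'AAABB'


Expanding each <count><char> pair:
  4D -> 'DDDD'
  2D -> 'DD'
  8C -> 'CCCCCCCC'
  5D -> 'DDDDD'
  6D -> 'DDDDDD'
  4C -> 'CCCC'
  5D -> 'DDDDD'

Decoded = DDDDDDCCCCCCCCDDDDDDDDDDDCCCCDDDDD


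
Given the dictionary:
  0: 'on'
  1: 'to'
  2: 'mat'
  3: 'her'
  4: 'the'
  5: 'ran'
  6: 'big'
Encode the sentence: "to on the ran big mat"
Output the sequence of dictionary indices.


Look up each word in the dictionary:
  'to' -> 1
  'on' -> 0
  'the' -> 4
  'ran' -> 5
  'big' -> 6
  'mat' -> 2

Encoded: [1, 0, 4, 5, 6, 2]


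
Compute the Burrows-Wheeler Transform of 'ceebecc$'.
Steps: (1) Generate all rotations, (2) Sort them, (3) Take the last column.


Rotations (sorted):
  0: $ceebecc -> last char: c
  1: becc$cee -> last char: e
  2: c$ceebec -> last char: c
  3: cc$ceebe -> last char: e
  4: ceebecc$ -> last char: $
  5: ebecc$ce -> last char: e
  6: ecc$ceeb -> last char: b
  7: eebecc$c -> last char: c


BWT = cece$ebc


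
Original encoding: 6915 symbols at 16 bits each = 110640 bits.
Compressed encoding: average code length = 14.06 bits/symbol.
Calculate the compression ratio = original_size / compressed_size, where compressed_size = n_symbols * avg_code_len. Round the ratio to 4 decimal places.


original_size = n_symbols * orig_bits = 6915 * 16 = 110640 bits
compressed_size = n_symbols * avg_code_len = 6915 * 14.06 = 97224.9 bits
ratio = original_size / compressed_size = 110640 / 97224.9 = 1.138

Compression ratio = 1.138


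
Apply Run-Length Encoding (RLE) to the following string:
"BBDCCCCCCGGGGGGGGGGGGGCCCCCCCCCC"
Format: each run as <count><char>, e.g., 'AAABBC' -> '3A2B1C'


Scanning runs left to right:
  i=0: run of 'B' x 2 -> '2B'
  i=2: run of 'D' x 1 -> '1D'
  i=3: run of 'C' x 6 -> '6C'
  i=9: run of 'G' x 13 -> '13G'
  i=22: run of 'C' x 10 -> '10C'

RLE = 2B1D6C13G10C


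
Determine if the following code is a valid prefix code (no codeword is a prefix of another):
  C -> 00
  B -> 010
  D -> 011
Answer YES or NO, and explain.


Checking each pair (does one codeword prefix another?):
  C='00' vs B='010': no prefix
  C='00' vs D='011': no prefix
  B='010' vs C='00': no prefix
  B='010' vs D='011': no prefix
  D='011' vs C='00': no prefix
  D='011' vs B='010': no prefix
No violation found over all pairs.

YES -- this is a valid prefix code. No codeword is a prefix of any other codeword.


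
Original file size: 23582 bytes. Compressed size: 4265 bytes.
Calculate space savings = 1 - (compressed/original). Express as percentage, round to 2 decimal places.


ratio = compressed/original = 4265/23582 = 0.180858
savings = 1 - ratio = 1 - 0.180858 = 0.819142
as a percentage: 0.819142 * 100 = 81.91%

Space savings = 1 - 4265/23582 = 81.91%


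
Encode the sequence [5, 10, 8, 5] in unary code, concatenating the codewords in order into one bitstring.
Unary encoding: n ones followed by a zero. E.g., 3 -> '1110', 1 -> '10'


Encode each number as n ones followed by a terminating 0:
  5 -> 111110 (6 bits)
  10 -> 11111111110 (11 bits)
  8 -> 111111110 (9 bits)
  5 -> 111110 (6 bits)
Total length = 6 + 11 + 9 + 6 = 32 bits.

Unary([5, 10, 8, 5]) = 11111011111111110111111110111110 (32 bits)


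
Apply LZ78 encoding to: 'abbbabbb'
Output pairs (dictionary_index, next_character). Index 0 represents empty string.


LZ78 encoding steps:
Dictionary: {0: ''}
Step 1: w='' (idx 0), next='a' -> output (0, 'a'), add 'a' as idx 1
Step 2: w='' (idx 0), next='b' -> output (0, 'b'), add 'b' as idx 2
Step 3: w='b' (idx 2), next='b' -> output (2, 'b'), add 'bb' as idx 3
Step 4: w='a' (idx 1), next='b' -> output (1, 'b'), add 'ab' as idx 4
Step 5: w='bb' (idx 3), end of input -> output (3, '')


Encoded: [(0, 'a'), (0, 'b'), (2, 'b'), (1, 'b'), (3, '')]


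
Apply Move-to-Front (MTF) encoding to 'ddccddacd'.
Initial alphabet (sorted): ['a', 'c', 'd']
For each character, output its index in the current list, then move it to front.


MTF encoding:
'd': index 2 in ['a', 'c', 'd'] -> ['d', 'a', 'c']
'd': index 0 in ['d', 'a', 'c'] -> ['d', 'a', 'c']
'c': index 2 in ['d', 'a', 'c'] -> ['c', 'd', 'a']
'c': index 0 in ['c', 'd', 'a'] -> ['c', 'd', 'a']
'd': index 1 in ['c', 'd', 'a'] -> ['d', 'c', 'a']
'd': index 0 in ['d', 'c', 'a'] -> ['d', 'c', 'a']
'a': index 2 in ['d', 'c', 'a'] -> ['a', 'd', 'c']
'c': index 2 in ['a', 'd', 'c'] -> ['c', 'a', 'd']
'd': index 2 in ['c', 'a', 'd'] -> ['d', 'c', 'a']


Output: [2, 0, 2, 0, 1, 0, 2, 2, 2]


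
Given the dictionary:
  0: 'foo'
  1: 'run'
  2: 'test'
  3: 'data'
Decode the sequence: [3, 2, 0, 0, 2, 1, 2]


Look up each index in the dictionary:
  3 -> 'data'
  2 -> 'test'
  0 -> 'foo'
  0 -> 'foo'
  2 -> 'test'
  1 -> 'run'
  2 -> 'test'

Decoded: "data test foo foo test run test"


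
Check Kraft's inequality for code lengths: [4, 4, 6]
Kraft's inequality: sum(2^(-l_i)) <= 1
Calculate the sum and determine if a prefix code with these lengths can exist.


Sum = 2^(-4) + 2^(-4) + 2^(-6)
    = 0.0625 + 0.0625 + 0.015625
    = 9/64 = 0.140625
Since 0.140625 <= 1, Kraft's inequality IS satisfied.
A prefix code with these lengths CAN exist.

Kraft sum = 0.140625. Satisfied.


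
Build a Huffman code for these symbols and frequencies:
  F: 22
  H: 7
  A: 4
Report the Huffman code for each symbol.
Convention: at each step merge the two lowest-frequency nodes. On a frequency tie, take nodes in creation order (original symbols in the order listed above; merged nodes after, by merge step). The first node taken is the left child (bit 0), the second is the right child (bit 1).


Huffman tree construction:
Step 1: Merge A(4) + H(7) = 11
Step 2: Merge (A+H)(11) + F(22) = 33
Read each symbol's code off the tree from the root (left child = 0, right child = 1).

Codes:
  F: 1 (length 1)
  H: 01 (length 2)
  A: 00 (length 2)
Average code length: 44/33 = 1.3333 bits/symbol


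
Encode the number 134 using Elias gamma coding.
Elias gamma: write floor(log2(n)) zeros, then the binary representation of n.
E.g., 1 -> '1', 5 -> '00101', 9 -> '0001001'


num_bits = floor(log2(134)) + 1 = 8
leading_zeros = num_bits - 1 = 7
binary(134) = 10000110

Elias gamma(134) = '0000000' + '10000110' = 000000010000110 (15 bits)


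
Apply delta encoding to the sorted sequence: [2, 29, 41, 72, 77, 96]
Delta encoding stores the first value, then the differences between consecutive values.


First value: 2
Deltas:
  29 - 2 = 27
  41 - 29 = 12
  72 - 41 = 31
  77 - 72 = 5
  96 - 77 = 19


Delta encoded: [2, 27, 12, 31, 5, 19]


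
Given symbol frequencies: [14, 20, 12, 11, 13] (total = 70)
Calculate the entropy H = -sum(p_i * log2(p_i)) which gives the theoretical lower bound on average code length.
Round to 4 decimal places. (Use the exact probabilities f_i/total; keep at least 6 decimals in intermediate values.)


Per-symbol terms -p_i * log2(p_i) with p_i = f_i/70:
  p = 14/70 = 0.200000: log2(p) = -2.321928, -p*log2(p) = 0.464386
  p = 20/70 = 0.285714: log2(p) = -1.807355, -p*log2(p) = 0.516387
  p = 12/70 = 0.171429: log2(p) = -2.544321, -p*log2(p) = 0.436169
  p = 11/70 = 0.157143: log2(p) = -2.669851, -p*log2(p) = 0.419548
  p = 13/70 = 0.185714: log2(p) = -2.428843, -p*log2(p) = 0.451071
H = 0.464386 + 0.516387 + 0.436169 + 0.419548 + 0.451071 = 2.287561

H = 2.2876 bits/symbol


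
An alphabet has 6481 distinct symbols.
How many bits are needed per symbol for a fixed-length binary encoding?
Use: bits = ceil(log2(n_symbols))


log2(6481) = 12.662
Bracket: 2^12 = 4096 < 6481 <= 2^13 = 8192
So ceil(log2(6481)) = 13

bits = ceil(log2(6481)) = ceil(12.662) = 13 bits


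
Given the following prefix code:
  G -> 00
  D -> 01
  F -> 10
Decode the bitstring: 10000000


Decoding step by step:
Bits 10 -> F
Bits 00 -> G
Bits 00 -> G
Bits 00 -> G


Decoded message: FGGG


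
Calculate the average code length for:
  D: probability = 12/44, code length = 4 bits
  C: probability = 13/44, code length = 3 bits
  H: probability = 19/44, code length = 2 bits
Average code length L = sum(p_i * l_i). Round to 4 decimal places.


Weighted contributions p_i * l_i:
  D: (12/44) * 4 = 48/44
  C: (13/44) * 3 = 39/44
  H: (19/44) * 2 = 38/44
Sum = (48 + 39 + 38)/44 = 125/44

L = 125/44 = 2.8409 bits/symbol


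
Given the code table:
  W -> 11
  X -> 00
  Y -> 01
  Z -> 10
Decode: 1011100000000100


Decoding:
10 -> Z
11 -> W
10 -> Z
00 -> X
00 -> X
00 -> X
01 -> Y
00 -> X


Result: ZWZXXXYX


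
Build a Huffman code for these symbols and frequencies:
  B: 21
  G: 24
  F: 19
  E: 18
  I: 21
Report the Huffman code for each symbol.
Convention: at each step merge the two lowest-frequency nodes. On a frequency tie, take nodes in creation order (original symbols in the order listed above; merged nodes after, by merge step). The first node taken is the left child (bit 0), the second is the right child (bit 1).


Huffman tree construction:
Step 1: Merge E(18) + F(19) = 37
Step 2: Merge B(21) + I(21) = 42
Step 3: Merge G(24) + (E+F)(37) = 61
Step 4: Merge (B+I)(42) + (G+(E+F))(61) = 103
Read each symbol's code off the tree from the root (left child = 0, right child = 1).

Codes:
  B: 00 (length 2)
  G: 10 (length 2)
  F: 111 (length 3)
  E: 110 (length 3)
  I: 01 (length 2)
Average code length: 243/103 = 2.3592 bits/symbol


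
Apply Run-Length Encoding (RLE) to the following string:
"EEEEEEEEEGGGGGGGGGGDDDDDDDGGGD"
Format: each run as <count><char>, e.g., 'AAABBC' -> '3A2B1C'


Scanning runs left to right:
  i=0: run of 'E' x 9 -> '9E'
  i=9: run of 'G' x 10 -> '10G'
  i=19: run of 'D' x 7 -> '7D'
  i=26: run of 'G' x 3 -> '3G'
  i=29: run of 'D' x 1 -> '1D'

RLE = 9E10G7D3G1D


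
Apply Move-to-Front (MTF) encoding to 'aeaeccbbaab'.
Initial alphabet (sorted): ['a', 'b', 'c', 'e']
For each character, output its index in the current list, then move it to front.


MTF encoding:
'a': index 0 in ['a', 'b', 'c', 'e'] -> ['a', 'b', 'c', 'e']
'e': index 3 in ['a', 'b', 'c', 'e'] -> ['e', 'a', 'b', 'c']
'a': index 1 in ['e', 'a', 'b', 'c'] -> ['a', 'e', 'b', 'c']
'e': index 1 in ['a', 'e', 'b', 'c'] -> ['e', 'a', 'b', 'c']
'c': index 3 in ['e', 'a', 'b', 'c'] -> ['c', 'e', 'a', 'b']
'c': index 0 in ['c', 'e', 'a', 'b'] -> ['c', 'e', 'a', 'b']
'b': index 3 in ['c', 'e', 'a', 'b'] -> ['b', 'c', 'e', 'a']
'b': index 0 in ['b', 'c', 'e', 'a'] -> ['b', 'c', 'e', 'a']
'a': index 3 in ['b', 'c', 'e', 'a'] -> ['a', 'b', 'c', 'e']
'a': index 0 in ['a', 'b', 'c', 'e'] -> ['a', 'b', 'c', 'e']
'b': index 1 in ['a', 'b', 'c', 'e'] -> ['b', 'a', 'c', 'e']


Output: [0, 3, 1, 1, 3, 0, 3, 0, 3, 0, 1]


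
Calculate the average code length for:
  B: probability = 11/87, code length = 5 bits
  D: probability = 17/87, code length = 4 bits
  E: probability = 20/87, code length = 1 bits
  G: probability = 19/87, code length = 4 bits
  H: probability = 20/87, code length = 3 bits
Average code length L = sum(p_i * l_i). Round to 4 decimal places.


Weighted contributions p_i * l_i:
  B: (11/87) * 5 = 55/87
  D: (17/87) * 4 = 68/87
  E: (20/87) * 1 = 20/87
  G: (19/87) * 4 = 76/87
  H: (20/87) * 3 = 60/87
Sum = (55 + 68 + 20 + 76 + 60)/87 = 279/87

L = 279/87 = 3.2069 bits/symbol


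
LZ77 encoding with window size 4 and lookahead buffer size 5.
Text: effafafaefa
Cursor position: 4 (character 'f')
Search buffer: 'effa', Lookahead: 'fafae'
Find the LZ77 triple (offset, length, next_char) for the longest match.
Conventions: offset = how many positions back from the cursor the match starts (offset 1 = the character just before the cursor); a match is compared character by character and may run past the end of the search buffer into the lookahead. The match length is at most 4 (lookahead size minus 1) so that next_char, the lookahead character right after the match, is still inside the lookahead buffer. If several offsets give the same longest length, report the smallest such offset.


Try each offset into the search buffer:
  offset=1 (pos 3, char 'a'): match length 0
  offset=2 (pos 2, char 'f'): match length 4
  offset=3 (pos 1, char 'f'): match length 1
  offset=4 (pos 0, char 'e'): match length 0
Longest match has length 4 at offset 2.
next_char = character at position 4 + 4 = 8 -> 'e'

Best match: offset=2, length=4 (matching 'fafa' starting at position 2)
LZ77 triple: (2, 4, 'e')


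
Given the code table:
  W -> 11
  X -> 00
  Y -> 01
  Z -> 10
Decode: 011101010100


Decoding:
01 -> Y
11 -> W
01 -> Y
01 -> Y
01 -> Y
00 -> X


Result: YWYYYX


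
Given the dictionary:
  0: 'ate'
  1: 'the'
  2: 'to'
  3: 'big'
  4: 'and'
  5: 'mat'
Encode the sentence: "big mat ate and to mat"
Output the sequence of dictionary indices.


Look up each word in the dictionary:
  'big' -> 3
  'mat' -> 5
  'ate' -> 0
  'and' -> 4
  'to' -> 2
  'mat' -> 5

Encoded: [3, 5, 0, 4, 2, 5]


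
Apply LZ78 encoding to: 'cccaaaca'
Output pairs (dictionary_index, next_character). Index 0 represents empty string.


LZ78 encoding steps:
Dictionary: {0: ''}
Step 1: w='' (idx 0), next='c' -> output (0, 'c'), add 'c' as idx 1
Step 2: w='c' (idx 1), next='c' -> output (1, 'c'), add 'cc' as idx 2
Step 3: w='' (idx 0), next='a' -> output (0, 'a'), add 'a' as idx 3
Step 4: w='a' (idx 3), next='a' -> output (3, 'a'), add 'aa' as idx 4
Step 5: w='c' (idx 1), next='a' -> output (1, 'a'), add 'ca' as idx 5


Encoded: [(0, 'c'), (1, 'c'), (0, 'a'), (3, 'a'), (1, 'a')]


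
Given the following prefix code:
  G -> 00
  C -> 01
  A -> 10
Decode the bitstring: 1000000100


Decoding step by step:
Bits 10 -> A
Bits 00 -> G
Bits 00 -> G
Bits 01 -> C
Bits 00 -> G


Decoded message: AGGCG


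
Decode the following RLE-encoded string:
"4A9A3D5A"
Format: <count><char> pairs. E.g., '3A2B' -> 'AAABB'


Expanding each <count><char> pair:
  4A -> 'AAAA'
  9A -> 'AAAAAAAAA'
  3D -> 'DDD'
  5A -> 'AAAAA'

Decoded = AAAAAAAAAAAAADDDAAAAA


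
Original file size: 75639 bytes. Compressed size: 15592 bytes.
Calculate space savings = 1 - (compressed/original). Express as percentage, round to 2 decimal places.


ratio = compressed/original = 15592/75639 = 0.206137
savings = 1 - ratio = 1 - 0.206137 = 0.793863
as a percentage: 0.793863 * 100 = 79.39%

Space savings = 1 - 15592/75639 = 79.39%


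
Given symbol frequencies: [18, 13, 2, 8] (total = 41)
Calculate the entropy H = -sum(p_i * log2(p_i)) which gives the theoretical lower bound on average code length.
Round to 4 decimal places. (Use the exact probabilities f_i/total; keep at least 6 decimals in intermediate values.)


Per-symbol terms -p_i * log2(p_i) with p_i = f_i/41:
  p = 18/41 = 0.439024: log2(p) = -1.187627, -p*log2(p) = 0.521397
  p = 13/41 = 0.317073: log2(p) = -1.657112, -p*log2(p) = 0.525426
  p = 2/41 = 0.048780: log2(p) = -4.357552, -p*log2(p) = 0.212564
  p = 8/41 = 0.195122: log2(p) = -2.357552, -p*log2(p) = 0.460010
H = 0.521397 + 0.525426 + 0.212564 + 0.460010 = 1.719397

H = 1.7194 bits/symbol


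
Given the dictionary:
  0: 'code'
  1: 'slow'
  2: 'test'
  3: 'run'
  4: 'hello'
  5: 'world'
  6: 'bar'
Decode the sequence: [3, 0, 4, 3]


Look up each index in the dictionary:
  3 -> 'run'
  0 -> 'code'
  4 -> 'hello'
  3 -> 'run'

Decoded: "run code hello run"


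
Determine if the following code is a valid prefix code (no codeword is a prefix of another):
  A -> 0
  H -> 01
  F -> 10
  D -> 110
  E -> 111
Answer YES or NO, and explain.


Checking each pair (does one codeword prefix another?):
  A='0' vs H='01': prefix -- VIOLATION

NO -- this is NOT a valid prefix code. A (0) is a prefix of H (01).


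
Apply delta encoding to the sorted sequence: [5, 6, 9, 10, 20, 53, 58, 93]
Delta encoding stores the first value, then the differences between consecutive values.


First value: 5
Deltas:
  6 - 5 = 1
  9 - 6 = 3
  10 - 9 = 1
  20 - 10 = 10
  53 - 20 = 33
  58 - 53 = 5
  93 - 58 = 35


Delta encoded: [5, 1, 3, 1, 10, 33, 5, 35]


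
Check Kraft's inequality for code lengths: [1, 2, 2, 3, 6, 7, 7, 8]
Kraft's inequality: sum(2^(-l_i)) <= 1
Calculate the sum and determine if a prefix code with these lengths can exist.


Sum = 2^(-1) + 2^(-2) + 2^(-2) + 2^(-3) + 2^(-6) + 2^(-7) + 2^(-7) + 2^(-8)
    = 0.5 + 0.25 + 0.25 + 0.125 + 0.015625 + 0.0078125 + 0.0078125 + 0.00390625
    = 297/256 = 1.16015625
Since 1.16015625 > 1, Kraft's inequality is NOT satisfied.
A prefix code with these lengths CANNOT exist.

Kraft sum = 1.16015625. Not satisfied.


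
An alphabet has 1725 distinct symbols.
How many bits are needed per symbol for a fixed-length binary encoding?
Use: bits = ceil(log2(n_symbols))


log2(1725) = 10.7524
Bracket: 2^10 = 1024 < 1725 <= 2^11 = 2048
So ceil(log2(1725)) = 11

bits = ceil(log2(1725)) = ceil(10.7524) = 11 bits


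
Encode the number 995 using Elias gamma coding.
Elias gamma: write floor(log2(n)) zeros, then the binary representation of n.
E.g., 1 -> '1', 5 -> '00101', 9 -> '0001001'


num_bits = floor(log2(995)) + 1 = 10
leading_zeros = num_bits - 1 = 9
binary(995) = 1111100011

Elias gamma(995) = '000000000' + '1111100011' = 0000000001111100011 (19 bits)


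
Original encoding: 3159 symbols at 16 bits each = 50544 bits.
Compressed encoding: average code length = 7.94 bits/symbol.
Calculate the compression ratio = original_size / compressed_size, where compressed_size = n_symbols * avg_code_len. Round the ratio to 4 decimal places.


original_size = n_symbols * orig_bits = 3159 * 16 = 50544 bits
compressed_size = n_symbols * avg_code_len = 3159 * 7.94 = 25082.46 bits
ratio = original_size / compressed_size = 50544 / 25082.46 = 2.0151

Compression ratio = 2.0151


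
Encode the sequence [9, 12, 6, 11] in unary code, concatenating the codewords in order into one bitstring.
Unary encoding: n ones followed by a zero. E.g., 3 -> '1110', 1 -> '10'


Encode each number as n ones followed by a terminating 0:
  9 -> 1111111110 (10 bits)
  12 -> 1111111111110 (13 bits)
  6 -> 1111110 (7 bits)
  11 -> 111111111110 (12 bits)
Total length = 10 + 13 + 7 + 12 = 42 bits.

Unary([9, 12, 6, 11]) = 111111111011111111111101111110111111111110 (42 bits)


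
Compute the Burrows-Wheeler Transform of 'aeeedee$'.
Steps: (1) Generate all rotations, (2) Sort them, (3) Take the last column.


Rotations (sorted):
  0: $aeeedee -> last char: e
  1: aeeedee$ -> last char: $
  2: dee$aeee -> last char: e
  3: e$aeeede -> last char: e
  4: edee$aee -> last char: e
  5: ee$aeeed -> last char: d
  6: eedee$ae -> last char: e
  7: eeedee$a -> last char: a


BWT = e$eeedea


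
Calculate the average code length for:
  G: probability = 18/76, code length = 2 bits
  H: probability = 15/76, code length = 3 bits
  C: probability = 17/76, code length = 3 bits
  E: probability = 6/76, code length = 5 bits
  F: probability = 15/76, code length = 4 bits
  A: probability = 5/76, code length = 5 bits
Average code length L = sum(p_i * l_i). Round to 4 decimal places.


Weighted contributions p_i * l_i:
  G: (18/76) * 2 = 36/76
  H: (15/76) * 3 = 45/76
  C: (17/76) * 3 = 51/76
  E: (6/76) * 5 = 30/76
  F: (15/76) * 4 = 60/76
  A: (5/76) * 5 = 25/76
Sum = (36 + 45 + 51 + 30 + 60 + 25)/76 = 247/76

L = 247/76 = 3.2500 bits/symbol
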